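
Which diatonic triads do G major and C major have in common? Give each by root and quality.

G, Am, C, Em

Triads in G major: G major (I), A minor (ii), B minor (iii), C major (IV), D major (V), E minor (vi), F# diminished (vii°).
Triads in C major: C major (I), D minor (ii), E minor (iii), F major (IV), G major (V), A minor (vi), B diminished (vii°).
Shared triads with their functions: G major (I in G major, V in C major); A minor (ii in G major, vi in C major); C major (IV in G major, I in C major); E minor (vi in G major, iii in C major).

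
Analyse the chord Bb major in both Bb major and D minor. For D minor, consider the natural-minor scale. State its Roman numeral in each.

The scale of Bb major is Bb C D Eb F G A; Bb is degree 1, and the triad built there (Bb-D-F) is major, so it is I.
The scale of D minor (natural minor) is D E F G A Bb C; Bb is degree 6, and the triad built there (Bb-D-F) is major, so it is VI.

I in Bb major; VI in D minor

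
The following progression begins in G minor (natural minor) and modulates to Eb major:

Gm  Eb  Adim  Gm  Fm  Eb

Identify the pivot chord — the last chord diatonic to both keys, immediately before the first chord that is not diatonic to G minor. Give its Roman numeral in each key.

Gm — i in G minor, iii in Eb major

Chords diatonic to G minor: Gm, Adim, Bb, Cm, Dm, Eb, F.
Reading the progression, the first chord not in that set is Fm, so the modulation leaves G minor there.
The chord immediately before Fm is Gm, which is diatonic to both keys: i in G minor and iii in Eb major.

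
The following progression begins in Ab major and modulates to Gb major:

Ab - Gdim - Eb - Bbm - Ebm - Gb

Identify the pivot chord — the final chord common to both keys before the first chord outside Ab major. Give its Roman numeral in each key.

Bbm — ii in Ab major, iii in Gb major

Chords diatonic to Ab major: Ab, Bbm, Cm, Db, Eb, Fm, Gdim.
Reading the progression, the first chord not in that set is Ebm, so the modulation leaves Ab major there.
The chord immediately before Ebm is Bbm, which is diatonic to both keys: ii in Ab major and iii in Gb major.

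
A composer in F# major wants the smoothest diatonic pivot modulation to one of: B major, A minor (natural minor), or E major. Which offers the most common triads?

Triads of F# major: F# major (I), G# minor (ii), A# minor (iii), B major (IV), C# major (V), D# minor (vi), E# diminished (vii°).
B major shares 4: F#, G#m, B, D#m.
A minor (natural minor) shares 0: none.
E major shares 2: G#m, B.
The most common triads (4) are shared with B major.

B major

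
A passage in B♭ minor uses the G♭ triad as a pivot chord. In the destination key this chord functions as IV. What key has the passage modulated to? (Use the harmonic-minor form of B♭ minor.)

The numeral IV denotes a major triad on scale degree 4. With G♭ on degree 4, the tonic of the new key is D♭.
Degree 4 carries a major triad in major keys, so the destination is D♭ major.
Check: the diatonic triads of D♭ major are D♭ (I), E♭m (ii), Fm (iii), G♭ (IV), A♭ (V), B♭m (vi), Cdim (vii°) — G♭ is indeed IV.

D♭ major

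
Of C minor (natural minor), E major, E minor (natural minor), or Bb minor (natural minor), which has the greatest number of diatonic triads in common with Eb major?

Triads of Eb major: Eb major (I), F minor (ii), G minor (iii), Ab major (IV), Bb major (V), C minor (vi), D diminished (vii°).
C minor (natural minor) shares 7: Eb, Fm, Gm, Ab, Bb, Cm, Ddim.
E major shares 0: none.
E minor (natural minor) shares 0: none.
Bb minor (natural minor) shares 2: Fm, Ab.
The most common triads (7) are shared with C minor.

C minor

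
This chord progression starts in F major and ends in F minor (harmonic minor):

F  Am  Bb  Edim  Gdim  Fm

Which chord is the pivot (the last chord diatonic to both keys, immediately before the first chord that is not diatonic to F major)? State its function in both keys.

Edim — vii° in F major, vii° in F minor

Chords diatonic to F major: F, Gm, Am, Bb, C, Dm, Edim.
Reading the progression, the first chord not in that set is Gdim, so the modulation leaves F major there.
The chord immediately before Gdim is Edim, which is diatonic to both keys: vii° in F major and vii° in F minor.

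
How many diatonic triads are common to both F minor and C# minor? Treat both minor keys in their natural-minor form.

Diatonic triads of F minor (natural minor): Fm (i), Gdim (ii°), Ab (III), Bbm (iv), Cm (v), Db (VI), Eb (VII).
Diatonic triads of C# minor (natural minor): C#m (i), D#dim (ii°), E (III), F#m (iv), G#m (v), A (VI), B (VII).
No triad has the same root and quality in both keys.

0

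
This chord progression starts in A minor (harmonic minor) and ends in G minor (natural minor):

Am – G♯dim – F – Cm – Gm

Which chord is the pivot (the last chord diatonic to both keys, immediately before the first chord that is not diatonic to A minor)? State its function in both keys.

Chords diatonic to A minor: Am, Bdim, Caug, Dm, E, F, G♯dim.
Reading the progression, the first chord not in that set is Cm, so the modulation leaves A minor there.
The chord immediately before Cm is F, which is diatonic to both keys: VI in A minor and VII in G minor.

F — VI in A minor, VII in G minor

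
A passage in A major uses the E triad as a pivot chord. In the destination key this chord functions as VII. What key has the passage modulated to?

F# minor

The numeral VII denotes a major triad on scale degree 7. With E on degree 7, the tonic of the new key is F#.
Degree 7 carries a major triad in natural-minor keys, so the destination is F# minor.
Check: the diatonic triads of F# minor (natural minor) are F#m (i), G#dim (ii°), A (III), Bm (iv), C#m (v), D (VI), E (VII) — E is indeed VII.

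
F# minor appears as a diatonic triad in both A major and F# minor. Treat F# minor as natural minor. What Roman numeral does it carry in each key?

vi in A major; i in F# minor

The scale of A major is A B C# D E F# G#; F# is degree 6, and the triad built there (F#-A-C#) is minor, so it is vi.
The scale of F# minor (natural minor) is F# G# A B C# D E; F# is degree 1, and the triad built there (F#-A-C#) is minor, so it is i.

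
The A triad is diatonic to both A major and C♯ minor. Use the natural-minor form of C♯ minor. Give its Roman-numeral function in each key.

The scale of A major is A B C♯ D E F♯ G♯; A is degree 1, and the triad built there (A-C♯-E) is major, so it is I.
The scale of C♯ minor (natural minor) is C♯ D♯ E F♯ G♯ A B; A is degree 6, and the triad built there (A-C♯-E) is major, so it is VI.

I in A major; VI in C♯ minor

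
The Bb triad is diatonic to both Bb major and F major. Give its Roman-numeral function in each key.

I in Bb major; IV in F major

The scale of Bb major is Bb C D Eb F G A; Bb is degree 1, and the triad built there (Bb-D-F) is major, so it is I.
The scale of F major is F G A Bb C D E; Bb is degree 4, and the triad built there (Bb-D-F) is major, so it is IV.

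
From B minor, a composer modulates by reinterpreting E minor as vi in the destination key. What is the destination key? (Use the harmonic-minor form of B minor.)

The numeral vi denotes a minor triad on scale degree 6. With E on degree 6, the tonic of the new key is G.
Degree 6 carries a minor triad in major keys, so the destination is G major.
Check: the diatonic triads of G major are G (I), Am (ii), Bm (iii), C (IV), D (V), Em (vi), F#dim (vii°) — E minor is indeed vi.

G major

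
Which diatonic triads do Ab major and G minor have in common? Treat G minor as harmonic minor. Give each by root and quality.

Triads in Ab major: Ab major (I), Bb minor (ii), C minor (iii), Db major (IV), Eb major (V), F minor (vi), G diminished (vii°).
Triads in G minor (harmonic minor): G minor (i), A diminished (ii°), Bb augmented (III+), C minor (iv), D major (V), Eb major (VI), F# diminished (vii°).
Shared triads with their functions: C minor (iii in Ab major, iv in G minor); Eb major (V in Ab major, VI in G minor).

Cm, Eb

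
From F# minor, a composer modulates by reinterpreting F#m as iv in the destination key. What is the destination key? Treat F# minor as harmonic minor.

The numeral iv denotes a minor triad on scale degree 4. With F# on degree 4, the tonic of the new key is C#.
Degree 4 carries a minor triad in minor keys, so the destination is C# minor.
Check: the diatonic triads of C# minor (natural minor) are C#m (i), D#dim (ii°), E (III), F#m (iv), G#m (v), A (VI), B (VII) — F#m is indeed iv.

C# minor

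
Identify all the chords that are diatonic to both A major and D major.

A, Bm, D, F♯m

Triads in A major: A (I), Bm (ii), C♯m (iii), D (IV), E (V), F♯m (vi), G♯dim (vii°).
Triads in D major: D (I), Em (ii), F♯m (iii), G (IV), A (V), Bm (vi), C♯dim (vii°).
Shared triads with their functions: A (I in A major, V in D major); Bm (ii in A major, vi in D major); D (IV in A major, I in D major); F♯m (vi in A major, iii in D major).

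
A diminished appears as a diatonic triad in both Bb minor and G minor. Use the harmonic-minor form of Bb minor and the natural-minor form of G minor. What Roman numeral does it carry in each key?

The scale of Bb minor (harmonic minor) is Bb C Db Eb F Gb A; A is degree 7, and the triad built there (A-C-Eb) is diminished, so it is vii°.
The scale of G minor (natural minor) is G A Bb C D Eb F; A is degree 2, and the triad built there (A-C-Eb) is diminished, so it is ii°.

vii° in Bb minor; ii° in G minor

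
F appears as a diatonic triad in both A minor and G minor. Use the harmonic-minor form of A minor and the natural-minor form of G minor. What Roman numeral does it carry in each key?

The scale of A minor (harmonic minor) is A B C D E F G#; F is degree 6, and the triad built there (F-A-C) is major, so it is VI.
The scale of G minor (natural minor) is G A Bb C D Eb F; F is degree 7, and the triad built there (F-A-C) is major, so it is VII.

VI in A minor; VII in G minor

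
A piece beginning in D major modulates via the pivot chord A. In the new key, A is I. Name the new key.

A major

The numeral I denotes a major triad on scale degree 1. With A on degree 1, the tonic of the new key is A.
Degree 1 carries a major triad in major keys, so the destination is A major.
Check: the diatonic triads of A major are A (I), Bm (ii), C#m (iii), D (IV), E (V), F#m (vi), G#dim (vii°) — A is indeed I.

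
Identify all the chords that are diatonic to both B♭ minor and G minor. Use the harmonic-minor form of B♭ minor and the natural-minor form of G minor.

Triads in B♭ minor (harmonic minor): B♭m (i), Cdim (ii°), D♭aug (III+), E♭m (iv), F (V), G♭ (VI), Adim (vii°).
Triads in G minor (natural minor): Gm (i), Adim (ii°), B♭ (III), Cm (iv), Dm (v), E♭ (VI), F (VII).
Shared triads with their functions: F (V in B♭ minor, VII in G minor); Adim (vii° in B♭ minor, ii° in G minor).

F, Adim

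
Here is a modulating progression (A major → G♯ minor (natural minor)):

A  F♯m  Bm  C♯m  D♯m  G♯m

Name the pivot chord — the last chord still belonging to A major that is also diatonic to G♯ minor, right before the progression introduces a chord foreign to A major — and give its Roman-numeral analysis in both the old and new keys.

C♯m — iii in A major, iv in G♯ minor

Chords diatonic to A major: A, Bm, C♯m, D, E, F♯m, G♯dim.
Reading the progression, the first chord not in that set is D♯m, so the modulation leaves A major there.
The chord immediately before D♯m is C♯m, which is diatonic to both keys: iii in A major and iv in G♯ minor.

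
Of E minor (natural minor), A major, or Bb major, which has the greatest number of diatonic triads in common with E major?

A major

Triads of E major: E major (I), F# minor (ii), G# minor (iii), A major (IV), B major (V), C# minor (vi), D# diminished (vii°).
E minor (natural minor) shares 0: none.
A major shares 4: E, F#m, A, C#m.
Bb major shares 0: none.
The most common triads (4) are shared with A major.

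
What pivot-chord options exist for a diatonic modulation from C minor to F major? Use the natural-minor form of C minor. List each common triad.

Triads in C minor (natural minor): Cm (i), Ddim (ii°), Eb (III), Fm (iv), Gm (v), Ab (VI), Bb (VII).
Triads in F major: F (I), Gm (ii), Am (iii), Bb (IV), C (V), Dm (vi), Edim (vii°).
Shared triads with their functions: Gm (v in C minor, ii in F major); Bb (VII in C minor, IV in F major).

Gm, Bb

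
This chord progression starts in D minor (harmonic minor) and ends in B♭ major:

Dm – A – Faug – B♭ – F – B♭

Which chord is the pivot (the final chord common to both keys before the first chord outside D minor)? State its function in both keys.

Chords diatonic to D minor: Dm, Edim, Faug, Gm, A, B♭, C♯dim.
Reading the progression, the first chord not in that set is F, so the modulation leaves D minor there.
The chord immediately before F is B♭, which is diatonic to both keys: VI in D minor and I in B♭ major.

B♭ — VI in D minor, I in B♭ major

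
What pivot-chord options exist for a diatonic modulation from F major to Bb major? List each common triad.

F, Gm, Bb, Dm

Triads in F major: F (I), Gm (ii), Am (iii), Bb (IV), C (V), Dm (vi), Edim (vii°).
Triads in Bb major: Bb (I), Cm (ii), Dm (iii), Eb (IV), F (V), Gm (vi), Adim (vii°).
Shared triads with their functions: F (I in F major, V in Bb major); Gm (ii in F major, vi in Bb major); Bb (IV in F major, I in Bb major); Dm (vi in F major, iii in Bb major).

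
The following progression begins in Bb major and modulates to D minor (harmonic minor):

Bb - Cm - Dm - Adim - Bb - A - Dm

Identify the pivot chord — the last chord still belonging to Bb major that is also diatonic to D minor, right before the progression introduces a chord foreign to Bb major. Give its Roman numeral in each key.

Bb — I in Bb major, VI in D minor

Chords diatonic to Bb major: Bb, Cm, Dm, Eb, F, Gm, Adim.
Reading the progression, the first chord not in that set is A, so the modulation leaves Bb major there.
The chord immediately before A is Bb, which is diatonic to both keys: I in Bb major and VI in D minor.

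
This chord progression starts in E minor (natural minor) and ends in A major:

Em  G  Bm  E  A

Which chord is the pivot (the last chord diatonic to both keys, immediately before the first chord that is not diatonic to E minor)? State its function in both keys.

Bm — v in E minor, ii in A major

Chords diatonic to E minor: Em, F#dim, G, Am, Bm, C, D.
Reading the progression, the first chord not in that set is E, so the modulation leaves E minor there.
The chord immediately before E is Bm, which is diatonic to both keys: v in E minor and ii in A major.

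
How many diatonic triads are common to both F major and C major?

4

Diatonic triads of F major: F major (I), G minor (ii), A minor (iii), Bb major (IV), C major (V), D minor (vi), E diminished (vii°).
Diatonic triads of C major: C major (I), D minor (ii), E minor (iii), F major (IV), G major (V), A minor (vi), B diminished (vii°).
Matching root and quality in both lists: F major, A minor, C major, D minor.
That gives 4 common triads.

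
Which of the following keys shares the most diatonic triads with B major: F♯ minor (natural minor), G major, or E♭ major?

F♯ minor

Triads of B major: B major (I), C♯ minor (ii), D♯ minor (iii), E major (IV), F♯ major (V), G♯ minor (vi), A♯ diminished (vii°).
F♯ minor (natural minor) shares 2: C♯m, E.
G major shares 0: none.
E♭ major shares 0: none.
The most common triads (2) are shared with F♯ minor.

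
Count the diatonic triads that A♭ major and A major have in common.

Diatonic triads of A♭ major: A♭ (I), B♭m (ii), Cm (iii), D♭ (IV), E♭ (V), Fm (vi), Gdim (vii°).
Diatonic triads of A major: A (I), Bm (ii), C♯m (iii), D (IV), E (V), F♯m (vi), G♯dim (vii°).
No triad has the same root and quality in both keys.

0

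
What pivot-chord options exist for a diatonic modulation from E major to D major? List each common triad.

Triads in E major: E major (I), F# minor (ii), G# minor (iii), A major (IV), B major (V), C# minor (vi), D# diminished (vii°).
Triads in D major: D major (I), E minor (ii), F# minor (iii), G major (IV), A major (V), B minor (vi), C# diminished (vii°).
Shared triads with their functions: F# minor (ii in E major, iii in D major); A major (IV in E major, V in D major).

F#m, A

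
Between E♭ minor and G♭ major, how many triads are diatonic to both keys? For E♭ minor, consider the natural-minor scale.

7

Diatonic triads of E♭ minor (natural minor): E♭m (i), Fdim (ii°), G♭ (III), A♭m (iv), B♭m (v), C♭ (VI), D♭ (VII).
Diatonic triads of G♭ major: G♭ (I), A♭m (ii), B♭m (iii), C♭ (IV), D♭ (V), E♭m (vi), Fdim (vii°).
Matching root and quality in both lists: E♭m, Fdim, G♭, A♭m, B♭m, C♭, D♭.
That gives 7 common triads.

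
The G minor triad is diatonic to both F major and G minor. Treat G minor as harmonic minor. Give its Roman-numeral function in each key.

ii in F major; i in G minor

The scale of F major is F G A Bb C D E; G is degree 2, and the triad built there (G-Bb-D) is minor, so it is ii.
The scale of G minor (harmonic minor) is G A Bb C D Eb F#; G is degree 1, and the triad built there (G-Bb-D) is minor, so it is i.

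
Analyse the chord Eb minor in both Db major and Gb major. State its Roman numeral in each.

ii in Db major; vi in Gb major

The scale of Db major is Db Eb F Gb Ab Bb C; Eb is degree 2, and the triad built there (Eb-Gb-Bb) is minor, so it is ii.
The scale of Gb major is Gb Ab Bb Cb Db Eb F; Eb is degree 6, and the triad built there (Eb-Gb-Bb) is minor, so it is vi.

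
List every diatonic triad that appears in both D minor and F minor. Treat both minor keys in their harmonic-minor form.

Triads in D minor (harmonic minor): Dm (i), Edim (ii°), Faug (III+), Gm (iv), A (V), Bb (VI), C#dim (vii°).
Triads in F minor (harmonic minor): Fm (i), Gdim (ii°), Abaug (III+), Bbm (iv), C (V), Db (VI), Edim (vii°).
Shared triads with their functions: Edim (ii° in D minor, vii° in F minor).

Edim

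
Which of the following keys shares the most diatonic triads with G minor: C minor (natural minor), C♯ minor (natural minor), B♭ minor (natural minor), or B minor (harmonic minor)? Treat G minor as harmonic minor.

C minor

Triads of G minor (harmonic minor): G minor (i), A diminished (ii°), B♭ augmented (III+), C minor (iv), D major (V), E♭ major (VI), F♯ diminished (vii°).
C minor (natural minor) shares 3: Gm, Cm, E♭.
C♯ minor (natural minor) shares 0: none.
B♭ minor (natural minor) shares 0: none.
B minor (harmonic minor) shares 0: none.
The most common triads (3) are shared with C minor.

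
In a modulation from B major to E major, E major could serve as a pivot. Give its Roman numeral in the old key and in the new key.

The scale of B major is B C# D# E F# G# A#; E is degree 4, and the triad built there (E-G#-B) is major, so it is IV.
The scale of E major is E F# G# A B C# D#; E is degree 1, and the triad built there (E-G#-B) is major, so it is I.

IV in B major; I in E major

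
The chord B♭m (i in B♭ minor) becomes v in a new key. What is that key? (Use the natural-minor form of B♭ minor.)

E♭ minor

The numeral v denotes a minor triad on scale degree 5. With B♭ on degree 5, the tonic of the new key is E♭.
Degree 5 carries a minor triad in natural-minor keys, so the destination is E♭ minor.
Check: the diatonic triads of E♭ minor (natural minor) are E♭m (i), Fdim (ii°), G♭ (III), A♭m (iv), B♭m (v), C♭ (VI), D♭ (VII) — B♭m is indeed v.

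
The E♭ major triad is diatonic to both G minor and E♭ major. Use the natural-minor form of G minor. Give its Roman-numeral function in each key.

The scale of G minor (natural minor) is G A B♭ C D E♭ F; E♭ is degree 6, and the triad built there (E♭-G-B♭) is major, so it is VI.
The scale of E♭ major is E♭ F G A♭ B♭ C D; E♭ is degree 1, and the triad built there (E♭-G-B♭) is major, so it is I.

VI in G minor; I in E♭ major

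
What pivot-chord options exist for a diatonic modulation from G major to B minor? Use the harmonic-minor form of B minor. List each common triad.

Triads in G major: G (I), Am (ii), Bm (iii), C (IV), D (V), Em (vi), F#dim (vii°).
Triads in B minor (harmonic minor): Bm (i), C#dim (ii°), Daug (III+), Em (iv), F# (V), G (VI), A#dim (vii°).
Shared triads with their functions: G (I in G major, VI in B minor); Bm (iii in G major, i in B minor); Em (vi in G major, iv in B minor).

G, Bm, Em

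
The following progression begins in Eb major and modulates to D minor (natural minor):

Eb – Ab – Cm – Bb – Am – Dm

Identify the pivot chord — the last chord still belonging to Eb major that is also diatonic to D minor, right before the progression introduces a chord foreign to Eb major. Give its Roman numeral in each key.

Chords diatonic to Eb major: Eb, Fm, Gm, Ab, Bb, Cm, Ddim.
Reading the progression, the first chord not in that set is Am, so the modulation leaves Eb major there.
The chord immediately before Am is Bb, which is diatonic to both keys: V in Eb major and VI in D minor.

Bb — V in Eb major, VI in D minor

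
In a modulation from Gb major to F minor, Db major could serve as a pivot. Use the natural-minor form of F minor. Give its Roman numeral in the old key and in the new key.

The scale of Gb major is Gb Ab Bb Cb Db Eb F; Db is degree 5, and the triad built there (Db-F-Ab) is major, so it is V.
The scale of F minor (natural minor) is F G Ab Bb C Db Eb; Db is degree 6, and the triad built there (Db-F-Ab) is major, so it is VI.

V in Gb major; VI in F minor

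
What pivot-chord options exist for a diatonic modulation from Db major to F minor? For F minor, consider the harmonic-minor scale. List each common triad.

Triads in Db major: Db (I), Ebm (ii), Fm (iii), Gb (IV), Ab (V), Bbm (vi), Cdim (vii°).
Triads in F minor (harmonic minor): Fm (i), Gdim (ii°), Abaug (III+), Bbm (iv), C (V), Db (VI), Edim (vii°).
Shared triads with their functions: Db (I in Db major, VI in F minor); Fm (iii in Db major, i in F minor); Bbm (vi in Db major, iv in F minor).

Db, Fm, Bbm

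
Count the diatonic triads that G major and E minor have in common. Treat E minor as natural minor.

7

Diatonic triads of G major: G (I), Am (ii), Bm (iii), C (IV), D (V), Em (vi), F#dim (vii°).
Diatonic triads of E minor (natural minor): Em (i), F#dim (ii°), G (III), Am (iv), Bm (v), C (VI), D (VII).
Matching root and quality in both lists: G, Am, Bm, C, D, Em, F#dim.
That gives 7 common triads.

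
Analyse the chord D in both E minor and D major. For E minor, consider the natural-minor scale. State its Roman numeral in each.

VII in E minor; I in D major

The scale of E minor (natural minor) is E F♯ G A B C D; D is degree 7, and the triad built there (D-F♯-A) is major, so it is VII.
The scale of D major is D E F♯ G A B C♯; D is degree 1, and the triad built there (D-F♯-A) is major, so it is I.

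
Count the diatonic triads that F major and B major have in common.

0

Diatonic triads of F major: F (I), Gm (ii), Am (iii), Bb (IV), C (V), Dm (vi), Edim (vii°).
Diatonic triads of B major: B (I), C#m (ii), D#m (iii), E (IV), F# (V), G#m (vi), A#dim (vii°).
No triad has the same root and quality in both keys.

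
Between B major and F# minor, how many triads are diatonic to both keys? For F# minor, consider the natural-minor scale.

2

Diatonic triads of B major: B major (I), C# minor (ii), D# minor (iii), E major (IV), F# major (V), G# minor (vi), A# diminished (vii°).
Diatonic triads of F# minor (natural minor): F# minor (i), G# diminished (ii°), A major (III), B minor (iv), C# minor (v), D major (VI), E major (VII).
Matching root and quality in both lists: C# minor, E major.
That gives 2 common triads.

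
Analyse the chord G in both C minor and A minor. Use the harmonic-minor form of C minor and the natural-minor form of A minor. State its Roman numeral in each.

The scale of C minor (harmonic minor) is C D Eb F G Ab B; G is degree 5, and the triad built there (G-B-D) is major, so it is V.
The scale of A minor (natural minor) is A B C D E F G; G is degree 7, and the triad built there (G-B-D) is major, so it is VII.

V in C minor; VII in A minor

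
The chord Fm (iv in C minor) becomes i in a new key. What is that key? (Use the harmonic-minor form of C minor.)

F minor

The numeral i denotes a minor triad on scale degree 1. With F on degree 1, the tonic of the new key is F.
Degree 1 carries a minor triad in minor keys, so the destination is F minor.
Check: the diatonic triads of F minor (natural minor) are Fm (i), Gdim (ii°), A♭ (III), B♭m (iv), Cm (v), D♭ (VI), E♭ (VII) — Fm is indeed i.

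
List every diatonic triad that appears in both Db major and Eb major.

Triads in Db major: Db major (I), Eb minor (ii), F minor (iii), Gb major (IV), Ab major (V), Bb minor (vi), C diminished (vii°).
Triads in Eb major: Eb major (I), F minor (ii), G minor (iii), Ab major (IV), Bb major (V), C minor (vi), D diminished (vii°).
Shared triads with their functions: F minor (iii in Db major, ii in Eb major); Ab major (V in Db major, IV in Eb major).

Fm, Ab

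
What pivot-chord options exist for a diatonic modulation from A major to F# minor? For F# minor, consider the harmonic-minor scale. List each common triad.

Bm, D, F#m, G#dim

Triads in A major: A (I), Bm (ii), C#m (iii), D (IV), E (V), F#m (vi), G#dim (vii°).
Triads in F# minor (harmonic minor): F#m (i), G#dim (ii°), Aaug (III+), Bm (iv), C# (V), D (VI), E#dim (vii°).
Shared triads with their functions: Bm (ii in A major, iv in F# minor); D (IV in A major, VI in F# minor); F#m (vi in A major, i in F# minor); G#dim (vii° in A major, ii° in F# minor).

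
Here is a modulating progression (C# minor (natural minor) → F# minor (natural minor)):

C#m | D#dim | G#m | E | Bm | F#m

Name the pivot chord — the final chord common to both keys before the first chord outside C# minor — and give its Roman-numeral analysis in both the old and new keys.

E — III in C# minor, VII in F# minor

Chords diatonic to C# minor: C#m, D#dim, E, F#m, G#m, A, B.
Reading the progression, the first chord not in that set is Bm, so the modulation leaves C# minor there.
The chord immediately before Bm is E, which is diatonic to both keys: III in C# minor and VII in F# minor.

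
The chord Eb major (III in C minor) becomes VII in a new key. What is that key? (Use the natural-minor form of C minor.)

F minor

The numeral VII denotes a major triad on scale degree 7. With Eb on degree 7, the tonic of the new key is F.
Degree 7 carries a major triad in natural-minor keys, so the destination is F minor.
Check: the diatonic triads of F minor (natural minor) are Fm (i), Gdim (ii°), Ab (III), Bbm (iv), Cm (v), Db (VI), Eb (VII) — Eb major is indeed VII.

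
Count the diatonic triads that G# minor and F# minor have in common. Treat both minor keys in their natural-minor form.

Diatonic triads of G# minor (natural minor): G# minor (i), A# diminished (ii°), B major (III), C# minor (iv), D# minor (v), E major (VI), F# major (VII).
Diatonic triads of F# minor (natural minor): F# minor (i), G# diminished (ii°), A major (III), B minor (iv), C# minor (v), D major (VI), E major (VII).
Matching root and quality in both lists: C# minor, E major.
That gives 2 common triads.

2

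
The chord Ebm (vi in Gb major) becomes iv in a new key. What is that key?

The numeral iv denotes a minor triad on scale degree 4. With Eb on degree 4, the tonic of the new key is Bb.
Degree 4 carries a minor triad in minor keys, so the destination is Bb minor.
Check: the diatonic triads of Bb minor (natural minor) are Bbm (i), Cdim (ii°), Db (III), Ebm (iv), Fm (v), Gb (VI), Ab (VII) — Ebm is indeed iv.

Bb minor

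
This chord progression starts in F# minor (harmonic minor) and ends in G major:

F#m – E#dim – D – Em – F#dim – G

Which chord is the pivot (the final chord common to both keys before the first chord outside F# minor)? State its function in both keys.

D — VI in F# minor, V in G major

Chords diatonic to F# minor: F#m, G#dim, Aaug, Bm, C#, D, E#dim.
Reading the progression, the first chord not in that set is Em, so the modulation leaves F# minor there.
The chord immediately before Em is D, which is diatonic to both keys: VI in F# minor and V in G major.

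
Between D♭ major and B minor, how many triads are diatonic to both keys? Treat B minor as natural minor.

0

Diatonic triads of D♭ major: D♭ (I), E♭m (ii), Fm (iii), G♭ (IV), A♭ (V), B♭m (vi), Cdim (vii°).
Diatonic triads of B minor (natural minor): Bm (i), C♯dim (ii°), D (III), Em (iv), F♯m (v), G (VI), A (VII).
No triad has the same root and quality in both keys.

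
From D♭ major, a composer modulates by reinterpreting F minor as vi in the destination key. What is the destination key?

A♭ major

The numeral vi denotes a minor triad on scale degree 6. With F on degree 6, the tonic of the new key is A♭.
Degree 6 carries a minor triad in major keys, so the destination is A♭ major.
Check: the diatonic triads of A♭ major are A♭ (I), B♭m (ii), Cm (iii), D♭ (IV), E♭ (V), Fm (vi), Gdim (vii°) — F minor is indeed vi.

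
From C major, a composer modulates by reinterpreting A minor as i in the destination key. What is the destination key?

A minor

The numeral i denotes a minor triad on scale degree 1. With A on degree 1, the tonic of the new key is A.
Degree 1 carries a minor triad in minor keys, so the destination is A minor.
Check: the diatonic triads of A minor (natural minor) are Am (i), Bdim (ii°), C (III), Dm (iv), Em (v), F (VI), G (VII) — A minor is indeed i.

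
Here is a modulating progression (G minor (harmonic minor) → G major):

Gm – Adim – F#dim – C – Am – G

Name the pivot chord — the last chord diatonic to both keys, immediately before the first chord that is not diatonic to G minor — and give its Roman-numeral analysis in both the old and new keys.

F#dim — vii° in G minor, vii° in G major

Chords diatonic to G minor: Gm, Adim, Bbaug, Cm, D, Eb, F#dim.
Reading the progression, the first chord not in that set is C, so the modulation leaves G minor there.
The chord immediately before C is F#dim, which is diatonic to both keys: vii° in G minor and vii° in G major.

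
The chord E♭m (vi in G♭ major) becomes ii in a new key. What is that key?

The numeral ii denotes a minor triad on scale degree 2. With E♭ on degree 2, the tonic of the new key is D♭.
Degree 2 carries a minor triad in major keys, so the destination is D♭ major.
Check: the diatonic triads of D♭ major are D♭ (I), E♭m (ii), Fm (iii), G♭ (IV), A♭ (V), B♭m (vi), Cdim (vii°) — E♭m is indeed ii.

D♭ major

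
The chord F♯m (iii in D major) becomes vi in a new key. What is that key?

A major

The numeral vi denotes a minor triad on scale degree 6. With F♯ on degree 6, the tonic of the new key is A.
Degree 6 carries a minor triad in major keys, so the destination is A major.
Check: the diatonic triads of A major are A (I), Bm (ii), C♯m (iii), D (IV), E (V), F♯m (vi), G♯dim (vii°) — F♯m is indeed vi.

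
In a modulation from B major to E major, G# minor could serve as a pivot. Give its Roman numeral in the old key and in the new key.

vi in B major; iii in E major

The scale of B major is B C# D# E F# G# A#; G# is degree 6, and the triad built there (G#-B-D#) is minor, so it is vi.
The scale of E major is E F# G# A B C# D#; G# is degree 3, and the triad built there (G#-B-D#) is minor, so it is iii.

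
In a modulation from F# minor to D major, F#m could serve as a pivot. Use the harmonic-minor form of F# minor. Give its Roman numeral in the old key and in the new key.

i in F# minor; iii in D major

The scale of F# minor (harmonic minor) is F# G# A B C# D E#; F# is degree 1, and the triad built there (F#-A-C#) is minor, so it is i.
The scale of D major is D E F# G A B C#; F# is degree 3, and the triad built there (F#-A-C#) is minor, so it is iii.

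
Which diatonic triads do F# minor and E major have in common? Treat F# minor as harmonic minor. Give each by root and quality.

Triads in F# minor (harmonic minor): F# minor (i), G# diminished (ii°), A augmented (III+), B minor (iv), C# major (V), D major (VI), E# diminished (vii°).
Triads in E major: E major (I), F# minor (ii), G# minor (iii), A major (IV), B major (V), C# minor (vi), D# diminished (vii°).
Shared triads with their functions: F# minor (i in F# minor, ii in E major).

F#m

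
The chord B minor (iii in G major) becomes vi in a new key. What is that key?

The numeral vi denotes a minor triad on scale degree 6. With B on degree 6, the tonic of the new key is D.
Degree 6 carries a minor triad in major keys, so the destination is D major.
Check: the diatonic triads of D major are D (I), Em (ii), F♯m (iii), G (IV), A (V), Bm (vi), C♯dim (vii°) — B minor is indeed vi.

D major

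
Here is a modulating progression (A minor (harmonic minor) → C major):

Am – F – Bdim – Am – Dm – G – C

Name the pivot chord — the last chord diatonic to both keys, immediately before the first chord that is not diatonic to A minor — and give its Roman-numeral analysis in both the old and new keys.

Dm — iv in A minor, ii in C major

Chords diatonic to A minor: Am, Bdim, Caug, Dm, E, F, G♯dim.
Reading the progression, the first chord not in that set is G, so the modulation leaves A minor there.
The chord immediately before G is Dm, which is diatonic to both keys: iv in A minor and ii in C major.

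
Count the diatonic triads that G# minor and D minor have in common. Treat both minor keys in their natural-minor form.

0

Diatonic triads of G# minor (natural minor): G#m (i), A#dim (ii°), B (III), C#m (iv), D#m (v), E (VI), F# (VII).
Diatonic triads of D minor (natural minor): Dm (i), Edim (ii°), F (III), Gm (iv), Am (v), Bb (VI), C (VII).
No triad has the same root and quality in both keys.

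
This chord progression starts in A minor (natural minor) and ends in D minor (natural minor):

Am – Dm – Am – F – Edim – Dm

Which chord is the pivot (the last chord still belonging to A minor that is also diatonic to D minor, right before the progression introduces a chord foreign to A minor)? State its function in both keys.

F — VI in A minor, III in D minor

Chords diatonic to A minor: Am, Bdim, C, Dm, Em, F, G.
Reading the progression, the first chord not in that set is Edim, so the modulation leaves A minor there.
The chord immediately before Edim is F, which is diatonic to both keys: VI in A minor and III in D minor.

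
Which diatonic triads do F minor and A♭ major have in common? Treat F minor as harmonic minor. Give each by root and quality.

Triads in F minor (harmonic minor): F minor (i), G diminished (ii°), A♭ augmented (III+), B♭ minor (iv), C major (V), D♭ major (VI), E diminished (vii°).
Triads in A♭ major: A♭ major (I), B♭ minor (ii), C minor (iii), D♭ major (IV), E♭ major (V), F minor (vi), G diminished (vii°).
Shared triads with their functions: F minor (i in F minor, vi in A♭ major); G diminished (ii° in F minor, vii° in A♭ major); B♭ minor (iv in F minor, ii in A♭ major); D♭ major (VI in F minor, IV in A♭ major).

Fm, Gdim, B♭m, D♭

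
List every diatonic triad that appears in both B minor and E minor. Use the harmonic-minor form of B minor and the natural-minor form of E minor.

Triads in B minor (harmonic minor): Bm (i), C#dim (ii°), Daug (III+), Em (iv), F# (V), G (VI), A#dim (vii°).
Triads in E minor (natural minor): Em (i), F#dim (ii°), G (III), Am (iv), Bm (v), C (VI), D (VII).
Shared triads with their functions: Bm (i in B minor, v in E minor); Em (iv in B minor, i in E minor); G (VI in B minor, III in E minor).

Bm, Em, G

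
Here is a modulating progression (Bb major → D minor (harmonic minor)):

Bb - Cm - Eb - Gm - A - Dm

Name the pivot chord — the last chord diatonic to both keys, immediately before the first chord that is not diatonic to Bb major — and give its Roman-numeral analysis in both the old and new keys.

Chords diatonic to Bb major: Bb, Cm, Dm, Eb, F, Gm, Adim.
Reading the progression, the first chord not in that set is A, so the modulation leaves Bb major there.
The chord immediately before A is Gm, which is diatonic to both keys: vi in Bb major and iv in D minor.

Gm — vi in Bb major, iv in D minor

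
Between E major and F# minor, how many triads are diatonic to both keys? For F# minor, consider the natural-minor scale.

Diatonic triads of E major: E major (I), F# minor (ii), G# minor (iii), A major (IV), B major (V), C# minor (vi), D# diminished (vii°).
Diatonic triads of F# minor (natural minor): F# minor (i), G# diminished (ii°), A major (III), B minor (iv), C# minor (v), D major (VI), E major (VII).
Matching root and quality in both lists: E major, F# minor, A major, C# minor.
That gives 4 common triads.

4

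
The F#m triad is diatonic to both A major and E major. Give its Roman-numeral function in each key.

vi in A major; ii in E major

The scale of A major is A B C# D E F# G#; F# is degree 6, and the triad built there (F#-A-C#) is minor, so it is vi.
The scale of E major is E F# G# A B C# D#; F# is degree 2, and the triad built there (F#-A-C#) is minor, so it is ii.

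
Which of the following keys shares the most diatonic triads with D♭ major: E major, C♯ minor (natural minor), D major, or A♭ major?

A♭ major

Triads of D♭ major: D♭ (I), E♭m (ii), Fm (iii), G♭ (IV), A♭ (V), B♭m (vi), Cdim (vii°).
E major shares 0: none.
C♯ minor (natural minor) shares 0: none.
D major shares 0: none.
A♭ major shares 4: D♭, Fm, A♭, B♭m.
The most common triads (4) are shared with A♭ major.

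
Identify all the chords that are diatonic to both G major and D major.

Triads in G major: G major (I), A minor (ii), B minor (iii), C major (IV), D major (V), E minor (vi), F# diminished (vii°).
Triads in D major: D major (I), E minor (ii), F# minor (iii), G major (IV), A major (V), B minor (vi), C# diminished (vii°).
Shared triads with their functions: G major (I in G major, IV in D major); B minor (iii in G major, vi in D major); D major (V in G major, I in D major); E minor (vi in G major, ii in D major).

G, Bm, D, Em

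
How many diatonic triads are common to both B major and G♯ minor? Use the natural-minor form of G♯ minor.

7

Diatonic triads of B major: B major (I), C♯ minor (ii), D♯ minor (iii), E major (IV), F♯ major (V), G♯ minor (vi), A♯ diminished (vii°).
Diatonic triads of G♯ minor (natural minor): G♯ minor (i), A♯ diminished (ii°), B major (III), C♯ minor (iv), D♯ minor (v), E major (VI), F♯ major (VII).
Matching root and quality in both lists: B major, C♯ minor, D♯ minor, E major, F♯ major, G♯ minor, A♯ diminished.
That gives 7 common triads.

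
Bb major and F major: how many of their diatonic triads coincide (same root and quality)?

4

Diatonic triads of Bb major: Bb (I), Cm (ii), Dm (iii), Eb (IV), F (V), Gm (vi), Adim (vii°).
Diatonic triads of F major: F (I), Gm (ii), Am (iii), Bb (IV), C (V), Dm (vi), Edim (vii°).
Matching root and quality in both lists: Bb, Dm, F, Gm.
That gives 4 common triads.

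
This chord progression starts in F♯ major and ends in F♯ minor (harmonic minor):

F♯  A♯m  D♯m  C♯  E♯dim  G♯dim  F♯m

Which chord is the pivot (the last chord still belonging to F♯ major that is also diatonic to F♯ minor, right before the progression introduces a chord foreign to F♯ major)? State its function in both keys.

E♯dim — vii° in F♯ major, vii° in F♯ minor

Chords diatonic to F♯ major: F♯, G♯m, A♯m, B, C♯, D♯m, E♯dim.
Reading the progression, the first chord not in that set is G♯dim, so the modulation leaves F♯ major there.
The chord immediately before G♯dim is E♯dim, which is diatonic to both keys: vii° in F♯ major and vii° in F♯ minor.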